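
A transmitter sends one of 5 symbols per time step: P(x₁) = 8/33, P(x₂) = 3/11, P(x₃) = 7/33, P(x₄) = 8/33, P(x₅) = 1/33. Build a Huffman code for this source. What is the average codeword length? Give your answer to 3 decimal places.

2.242 bits/symbol

Repeatedly combine the two least-probable nodes; the expected code length is the sum of the merged weights.
merge 1/33 + 7/33 → 8/33
merge 8/33 + 8/33 → 16/33
merge 8/33 + 3/11 → 17/33
merge 16/33 + 17/33 → 1
L = 8/33 + 16/33 + 17/33 + 1 = 74/33 ≈ 2.242 bits/symbol.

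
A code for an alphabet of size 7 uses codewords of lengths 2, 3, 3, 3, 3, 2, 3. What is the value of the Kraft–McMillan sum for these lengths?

1.125

With common denominator 2^3 = 8: Σ 2^(−ℓᵢ) = 2/8 + 1/8 + 1/8 + 1/8 + 1/8 + 2/8 + 1/8 = 9/8 = 1.125.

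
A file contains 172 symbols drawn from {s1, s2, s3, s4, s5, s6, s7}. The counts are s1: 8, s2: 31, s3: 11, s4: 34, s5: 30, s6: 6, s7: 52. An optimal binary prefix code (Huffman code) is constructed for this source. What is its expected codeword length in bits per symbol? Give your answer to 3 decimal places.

Probabilities are the counts divided by 172.
Repeatedly combine the two least-probable nodes; the expected code length is the sum of the merged weights.
merge 3/86 + 2/43 → 7/86
merge 11/172 + 7/86 → 25/172
merge 25/172 + 15/86 → 55/172
merge 31/172 + 17/86 → 65/172
merge 13/43 + 55/172 → 107/172
merge 65/172 + 107/172 → 1
L = 7/86 + 25/172 + 55/172 + 65/172 + 107/172 + 1 = 219/86 ≈ 2.547 bits/symbol.

2.547 bits/symbol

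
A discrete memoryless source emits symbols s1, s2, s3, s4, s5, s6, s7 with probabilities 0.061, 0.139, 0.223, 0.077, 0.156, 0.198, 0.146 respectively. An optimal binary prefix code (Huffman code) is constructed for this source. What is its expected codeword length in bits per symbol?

2.717 bits/symbol

Repeatedly combine the two least-probable nodes; the expected code length is the sum of the merged weights.
merge 61/1000 + 77/1000 → 69/500
merge 69/500 + 139/1000 → 277/1000
merge 73/500 + 39/250 → 151/500
merge 99/500 + 223/1000 → 421/1000
merge 277/1000 + 151/500 → 579/1000
merge 421/1000 + 579/1000 → 1
L = 69/500 + 277/1000 + 151/500 + 421/1000 + 579/1000 + 1 = 2717/1000 = 2.717 bits/symbol.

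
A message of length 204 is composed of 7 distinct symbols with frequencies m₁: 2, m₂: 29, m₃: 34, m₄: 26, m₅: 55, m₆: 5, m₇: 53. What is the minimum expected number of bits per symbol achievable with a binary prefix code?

2.5 bits/symbol

Probabilities are the counts divided by 204.
Repeatedly combine the two least-probable nodes; the expected code length is the sum of the merged weights.
merge 1/102 + 5/204 → 7/204
merge 7/204 + 13/102 → 11/68
merge 29/204 + 11/68 → 31/102
merge 1/6 + 53/204 → 29/68
merge 55/204 + 31/102 → 39/68
merge 29/68 + 39/68 → 1
L = 7/204 + 11/68 + 31/102 + 29/68 + 39/68 + 1 = 5/2 = 2.5 bits/symbol.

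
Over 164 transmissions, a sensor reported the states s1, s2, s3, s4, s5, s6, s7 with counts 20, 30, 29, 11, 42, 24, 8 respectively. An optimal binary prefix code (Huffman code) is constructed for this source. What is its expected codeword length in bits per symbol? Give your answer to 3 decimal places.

Probabilities are the counts divided by 164.
Repeatedly combine the two least-probable nodes; the expected code length is the sum of the merged weights.
merge 2/41 + 11/164 → 19/164
merge 19/164 + 5/41 → 39/164
merge 6/41 + 29/164 → 53/164
merge 15/82 + 39/164 → 69/164
merge 21/82 + 53/164 → 95/164
merge 69/164 + 95/164 → 1
L = 19/164 + 39/164 + 53/164 + 69/164 + 95/164 + 1 = 439/164 ≈ 2.677 bits/symbol.

2.677 bits/symbol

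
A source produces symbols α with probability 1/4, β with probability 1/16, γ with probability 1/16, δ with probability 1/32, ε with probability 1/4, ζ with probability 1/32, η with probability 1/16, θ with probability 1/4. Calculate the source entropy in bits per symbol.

Each probability is a power of 1/2, so log₂(1/p) is an integer.
H = Σ p·log₂(1/p) = 1/4·2 + 1/16·4 + 1/16·4 + 1/32·5 + 1/4·2 + 1/32·5 + 1/16·4 + 1/4·2 = 2.5625 bits.

2.5625 bits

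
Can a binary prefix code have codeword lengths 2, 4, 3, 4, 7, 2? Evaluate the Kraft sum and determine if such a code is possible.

With common denominator 2^7 = 128: Σ 2^(−ℓᵢ) = 32/128 + 8/128 + 16/128 + 8/128 + 1/128 + 32/128 = 97/128 = 0.7578125.
Kraft's inequality requires Σ ≤ 1; here Σ = 0.7578125 ≤ 1, so such a prefix code exists.

0.7578125; yes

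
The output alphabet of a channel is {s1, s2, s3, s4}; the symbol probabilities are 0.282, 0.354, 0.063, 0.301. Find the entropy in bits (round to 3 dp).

1.818 bits

H = −Σ pᵢ log₂ pᵢ.
−0.282·log₂(0.282) = 0.5150
−0.354·log₂(0.354) = 0.5304
−0.063·log₂(0.063) = 0.2513
−0.301·log₂(0.301) = 0.5214
Sum ≈ 1.8180 → 1.818 bits.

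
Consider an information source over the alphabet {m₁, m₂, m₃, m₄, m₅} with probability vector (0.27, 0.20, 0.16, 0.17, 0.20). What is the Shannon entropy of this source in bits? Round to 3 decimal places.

H = −Σ pᵢ log₂ pᵢ.
−0.27·log₂(0.27) = 0.5100
−0.20·log₂(0.20) = 0.4644
−0.16·log₂(0.16) = 0.4230
−0.17·log₂(0.17) = 0.4346
−0.20·log₂(0.20) = 0.4644
Sum ≈ 2.2964 → 2.296 bits.

2.296 bits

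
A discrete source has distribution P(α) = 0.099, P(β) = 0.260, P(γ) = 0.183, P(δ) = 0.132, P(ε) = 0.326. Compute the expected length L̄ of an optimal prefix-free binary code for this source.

Repeatedly combine the two least-probable nodes; the expected code length is the sum of the merged weights.
merge 99/1000 + 33/250 → 231/1000
merge 183/1000 + 231/1000 → 207/500
merge 13/50 + 163/500 → 293/500
merge 207/500 + 293/500 → 1
L = 231/1000 + 207/500 + 293/500 + 1 = 2231/1000 = 2.231 bits/symbol.

2.231 bits/symbol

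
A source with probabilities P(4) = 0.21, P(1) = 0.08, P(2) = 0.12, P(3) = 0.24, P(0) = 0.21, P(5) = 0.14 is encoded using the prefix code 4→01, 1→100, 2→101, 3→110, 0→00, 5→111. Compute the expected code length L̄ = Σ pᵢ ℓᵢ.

L̄ = Σ pᵢ·ℓᵢ = 0.21·2 + 0.08·3 + 0.12·3 + 0.24·3 + 0.21·2 + 0.14·3 = 2.58 bits/symbol.

2.58 bits/symbol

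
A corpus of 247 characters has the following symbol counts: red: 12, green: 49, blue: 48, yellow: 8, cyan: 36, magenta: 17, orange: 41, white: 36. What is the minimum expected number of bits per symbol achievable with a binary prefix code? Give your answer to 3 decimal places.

2.838 bits/symbol

Probabilities are the counts divided by 247.
Repeatedly combine the two least-probable nodes; the expected code length is the sum of the merged weights.
merge 8/247 + 12/247 → 20/247
merge 17/247 + 20/247 → 37/247
merge 36/247 + 36/247 → 72/247
merge 37/247 + 41/247 → 6/19
merge 48/247 + 49/247 → 97/247
merge 72/247 + 6/19 → 150/247
merge 97/247 + 150/247 → 1
L = 20/247 + 37/247 + 72/247 + 6/19 + 97/247 + 150/247 + 1 = 701/247 ≈ 2.838 bits/symbol.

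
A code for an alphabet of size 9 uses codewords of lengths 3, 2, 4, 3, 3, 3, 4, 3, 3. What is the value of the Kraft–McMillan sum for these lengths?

1.125

With common denominator 2^4 = 16: Σ 2^(−ℓᵢ) = 2/16 + 4/16 + 1/16 + 2/16 + 2/16 + 2/16 + 1/16 + 2/16 + 2/16 = 18/16 = 1.125.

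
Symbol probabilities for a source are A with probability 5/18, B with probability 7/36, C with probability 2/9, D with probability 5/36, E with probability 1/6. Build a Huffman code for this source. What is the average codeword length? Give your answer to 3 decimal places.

Repeatedly combine the two least-probable nodes; the expected code length is the sum of the merged weights.
merge 5/36 + 1/6 → 11/36
merge 7/36 + 2/9 → 5/12
merge 5/18 + 11/36 → 7/12
merge 5/12 + 7/12 → 1
L = 11/36 + 5/12 + 7/12 + 1 = 83/36 ≈ 2.306 bits/symbol.

2.306 bits/symbol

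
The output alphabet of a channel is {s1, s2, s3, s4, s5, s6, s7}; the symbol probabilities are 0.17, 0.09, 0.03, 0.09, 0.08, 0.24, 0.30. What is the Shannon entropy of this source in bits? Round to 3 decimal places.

2.518 bits

H = −Σ pᵢ log₂ pᵢ.
−0.17·log₂(0.17) = 0.4346
−0.09·log₂(0.09) = 0.3127
−0.03·log₂(0.03) = 0.1518
−0.09·log₂(0.09) = 0.3127
−0.08·log₂(0.08) = 0.2915
−0.24·log₂(0.24) = 0.4941
−0.30·log₂(0.30) = 0.5211
Sum ≈ 2.5184 → 2.518 bits.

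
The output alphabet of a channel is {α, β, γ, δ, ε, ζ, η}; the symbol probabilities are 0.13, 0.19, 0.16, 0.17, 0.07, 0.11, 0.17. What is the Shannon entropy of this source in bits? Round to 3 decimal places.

H = −Σ pᵢ log₂ pᵢ.
−0.13·log₂(0.13) = 0.3826
−0.19·log₂(0.19) = 0.4552
−0.16·log₂(0.16) = 0.4230
−0.17·log₂(0.17) = 0.4346
−0.07·log₂(0.07) = 0.2686
−0.11·log₂(0.11) = 0.3503
−0.17·log₂(0.17) = 0.4346
Sum ≈ 2.7489 → 2.749 bits.

2.749 bits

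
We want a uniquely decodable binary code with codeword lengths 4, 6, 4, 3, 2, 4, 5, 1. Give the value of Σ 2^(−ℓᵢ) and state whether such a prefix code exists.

1.109375; no

With common denominator 2^6 = 64: Σ 2^(−ℓᵢ) = 4/64 + 1/64 + 4/64 + 8/64 + 16/64 + 4/64 + 2/64 + 32/64 = 71/64 = 1.109375.
Kraft's inequality requires Σ ≤ 1; here Σ = 1.109375 > 1, so no such prefix code exists.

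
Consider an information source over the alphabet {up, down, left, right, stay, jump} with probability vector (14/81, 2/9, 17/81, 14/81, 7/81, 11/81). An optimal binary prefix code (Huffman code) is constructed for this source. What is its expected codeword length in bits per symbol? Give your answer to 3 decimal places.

Repeatedly combine the two least-probable nodes; the expected code length is the sum of the merged weights.
merge 7/81 + 11/81 → 2/9
merge 14/81 + 14/81 → 28/81
merge 17/81 + 2/9 → 35/81
merge 2/9 + 28/81 → 46/81
merge 35/81 + 46/81 → 1
L = 2/9 + 28/81 + 35/81 + 46/81 + 1 = 208/81 ≈ 2.568 bits/symbol.

2.568 bits/symbol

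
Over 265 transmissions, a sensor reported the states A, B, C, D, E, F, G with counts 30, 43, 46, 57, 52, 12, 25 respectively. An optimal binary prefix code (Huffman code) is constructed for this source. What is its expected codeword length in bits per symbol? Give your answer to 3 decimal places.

2.728 bits/symbol

Probabilities are the counts divided by 265.
Repeatedly combine the two least-probable nodes; the expected code length is the sum of the merged weights.
merge 12/265 + 5/53 → 37/265
merge 6/53 + 37/265 → 67/265
merge 43/265 + 46/265 → 89/265
merge 52/265 + 57/265 → 109/265
merge 67/265 + 89/265 → 156/265
merge 109/265 + 156/265 → 1
L = 37/265 + 67/265 + 89/265 + 109/265 + 156/265 + 1 = 723/265 ≈ 2.728 bits/symbol.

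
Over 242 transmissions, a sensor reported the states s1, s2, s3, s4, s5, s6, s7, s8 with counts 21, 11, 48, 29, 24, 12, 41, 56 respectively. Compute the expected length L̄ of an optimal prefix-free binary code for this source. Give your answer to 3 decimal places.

2.847 bits/symbol

Probabilities are the counts divided by 242.
Repeatedly combine the two least-probable nodes; the expected code length is the sum of the merged weights.
merge 1/22 + 6/121 → 23/242
merge 21/242 + 23/242 → 2/11
merge 12/121 + 29/242 → 53/242
merge 41/242 + 2/11 → 85/242
merge 24/121 + 53/242 → 101/242
merge 28/121 + 85/242 → 141/242
merge 101/242 + 141/242 → 1
L = 23/242 + 2/11 + 53/242 + 85/242 + 101/242 + 141/242 + 1 = 689/242 ≈ 2.847 bits/symbol.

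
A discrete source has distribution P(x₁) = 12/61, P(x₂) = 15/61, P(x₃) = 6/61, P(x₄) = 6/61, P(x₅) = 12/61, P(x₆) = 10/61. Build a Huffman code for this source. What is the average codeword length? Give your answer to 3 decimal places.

Repeatedly combine the two least-probable nodes; the expected code length is the sum of the merged weights.
merge 6/61 + 6/61 → 12/61
merge 10/61 + 12/61 → 22/61
merge 12/61 + 12/61 → 24/61
merge 15/61 + 22/61 → 37/61
merge 24/61 + 37/61 → 1
L = 12/61 + 22/61 + 24/61 + 37/61 + 1 = 156/61 ≈ 2.557 bits/symbol.

2.557 bits/symbol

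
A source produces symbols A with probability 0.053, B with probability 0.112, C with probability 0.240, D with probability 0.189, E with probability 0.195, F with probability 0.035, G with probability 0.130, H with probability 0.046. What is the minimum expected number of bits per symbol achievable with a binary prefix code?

Repeatedly combine the two least-probable nodes; the expected code length is the sum of the merged weights.
merge 7/200 + 23/500 → 81/1000
merge 53/1000 + 81/1000 → 67/500
merge 14/125 + 13/100 → 121/500
merge 67/500 + 189/1000 → 323/1000
merge 39/200 + 6/25 → 87/200
merge 121/500 + 323/1000 → 113/200
merge 87/200 + 113/200 → 1
L = 81/1000 + 67/500 + 121/500 + 323/1000 + 87/200 + 113/200 + 1 = 139/50 = 2.78 bits/symbol.

2.78 bits/symbol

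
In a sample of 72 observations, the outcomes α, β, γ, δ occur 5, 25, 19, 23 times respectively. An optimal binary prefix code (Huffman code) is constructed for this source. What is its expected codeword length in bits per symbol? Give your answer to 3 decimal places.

1.986 bits/symbol

Probabilities are the counts divided by 72.
Repeatedly combine the two least-probable nodes; the expected code length is the sum of the merged weights.
merge 5/72 + 19/72 → 1/3
merge 23/72 + 1/3 → 47/72
merge 25/72 + 47/72 → 1
L = 1/3 + 47/72 + 1 = 143/72 ≈ 1.986 bits/symbol.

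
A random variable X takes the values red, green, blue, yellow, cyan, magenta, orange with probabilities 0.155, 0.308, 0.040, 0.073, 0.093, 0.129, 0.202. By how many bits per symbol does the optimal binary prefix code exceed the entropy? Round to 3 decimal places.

0.035 bits

Entropy H = −Σ p log₂ p ≈ 2.5675 bits.
Huffman merges: 1/25+73/1000→113/1000; 93/1000+113/1000→103/500; 129/1000+31/200→71/250; 101/500+103/500→51/125; 71/250+77/250→74/125; 51/125+74/125→1. L = 2603/1000 ≈ 2.6030.
L − H = 2.6030 − 2.5675 = 0.035 bits.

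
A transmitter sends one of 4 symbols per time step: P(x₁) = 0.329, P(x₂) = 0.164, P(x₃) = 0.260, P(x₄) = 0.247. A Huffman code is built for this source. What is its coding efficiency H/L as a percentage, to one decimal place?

98.0%

Entropy H = −Σ p log₂ p ≈ 1.9590 bits.
Huffman merges: 41/250+247/1000→411/1000; 13/50+329/1000→589/1000; 411/1000+589/1000→1. L = 2 ≈ 2.0000.
Efficiency = H/L = 1.9590/2.0000 = 98.0%.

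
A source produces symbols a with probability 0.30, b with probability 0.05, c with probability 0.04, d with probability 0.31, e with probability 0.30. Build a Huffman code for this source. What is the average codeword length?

2.09 bits/symbol

Repeatedly combine the two least-probable nodes; the expected code length is the sum of the merged weights.
merge 1/25 + 1/20 → 9/100
merge 9/100 + 3/10 → 39/100
merge 3/10 + 31/100 → 61/100
merge 39/100 + 61/100 → 1
L = 9/100 + 39/100 + 61/100 + 1 = 209/100 = 2.09 bits/symbol.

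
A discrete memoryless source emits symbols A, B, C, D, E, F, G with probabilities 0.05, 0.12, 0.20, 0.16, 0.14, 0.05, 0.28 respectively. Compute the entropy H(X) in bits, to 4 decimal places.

2.5980 bits

H = −Σ pᵢ log₂ pᵢ.
−0.05·log₂(0.05) = 0.2161
−0.12·log₂(0.12) = 0.3671
−0.20·log₂(0.20) = 0.4644
−0.16·log₂(0.16) = 0.4230
−0.14·log₂(0.14) = 0.3971
−0.05·log₂(0.05) = 0.2161
−0.28·log₂(0.28) = 0.5142
Sum ≈ 2.5980 → 2.5980 bits.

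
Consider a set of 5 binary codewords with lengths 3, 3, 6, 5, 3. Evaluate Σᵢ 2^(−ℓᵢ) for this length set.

With common denominator 2^6 = 64: Σ 2^(−ℓᵢ) = 8/64 + 8/64 + 1/64 + 2/64 + 8/64 = 27/64 = 0.421875.

0.421875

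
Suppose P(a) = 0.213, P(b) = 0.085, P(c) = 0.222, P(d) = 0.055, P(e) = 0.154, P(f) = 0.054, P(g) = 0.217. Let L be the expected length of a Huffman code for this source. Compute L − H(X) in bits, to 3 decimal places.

Entropy H = −Σ p log₂ p ≈ 2.6111 bits.
Huffman merges: 27/500+11/200→109/1000; 17/200+109/1000→97/500; 77/500+97/500→87/250; 213/1000+217/1000→43/100; 111/500+87/250→57/100; 43/100+57/100→1. L = 2651/1000 ≈ 2.6510.
L − H = 2.6510 − 2.6111 = 0.040 bits.

0.040 bits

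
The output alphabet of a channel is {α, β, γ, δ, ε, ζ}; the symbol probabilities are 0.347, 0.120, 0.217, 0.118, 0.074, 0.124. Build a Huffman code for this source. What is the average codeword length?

2.436 bits/symbol

Repeatedly combine the two least-probable nodes; the expected code length is the sum of the merged weights.
merge 37/500 + 59/500 → 24/125
merge 3/25 + 31/250 → 61/250
merge 24/125 + 217/1000 → 409/1000
merge 61/250 + 347/1000 → 591/1000
merge 409/1000 + 591/1000 → 1
L = 24/125 + 61/250 + 409/1000 + 591/1000 + 1 = 609/250 = 2.436 bits/symbol.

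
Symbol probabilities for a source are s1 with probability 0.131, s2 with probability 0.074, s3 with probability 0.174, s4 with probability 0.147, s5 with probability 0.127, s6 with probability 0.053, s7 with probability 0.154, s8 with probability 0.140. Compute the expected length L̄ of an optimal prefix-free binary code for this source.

Repeatedly combine the two least-probable nodes; the expected code length is the sum of the merged weights.
merge 53/1000 + 37/500 → 127/1000
merge 127/1000 + 127/1000 → 127/500
merge 131/1000 + 7/50 → 271/1000
merge 147/1000 + 77/500 → 301/1000
merge 87/500 + 127/500 → 107/250
merge 271/1000 + 301/1000 → 143/250
merge 107/250 + 143/250 → 1
L = 127/1000 + 127/500 + 271/1000 + 301/1000 + 107/250 + 143/250 + 1 = 2953/1000 = 2.953 bits/symbol.

2.953 bits/symbol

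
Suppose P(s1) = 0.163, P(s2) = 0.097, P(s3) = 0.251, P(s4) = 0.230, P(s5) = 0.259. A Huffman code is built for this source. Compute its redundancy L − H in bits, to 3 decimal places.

Entropy H = −Σ p log₂ p ≈ 2.2461 bits.
Huffman merges: 97/1000+163/1000→13/50; 23/100+251/1000→481/1000; 259/1000+13/50→519/1000; 481/1000+519/1000→1. L = 113/50 ≈ 2.2600.
L − H = 2.2600 − 2.2461 = 0.014 bits.

0.014 bits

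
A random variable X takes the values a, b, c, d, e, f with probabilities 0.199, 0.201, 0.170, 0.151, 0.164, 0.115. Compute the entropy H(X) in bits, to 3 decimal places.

H = −Σ pᵢ log₂ pᵢ.
−0.199·log₂(0.199) = 0.4635
−0.201·log₂(0.201) = 0.4653
−0.170·log₂(0.170) = 0.4346
−0.151·log₂(0.151) = 0.4118
−0.164·log₂(0.164) = 0.4278
−0.115·log₂(0.115) = 0.3588
Sum ≈ 2.5618 → 2.562 bits.

2.562 bits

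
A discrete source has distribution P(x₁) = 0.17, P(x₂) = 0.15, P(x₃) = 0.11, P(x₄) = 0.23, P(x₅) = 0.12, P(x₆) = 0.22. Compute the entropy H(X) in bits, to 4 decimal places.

H = −Σ pᵢ log₂ pᵢ.
−0.17·log₂(0.17) = 0.4346
−0.15·log₂(0.15) = 0.4105
−0.11·log₂(0.11) = 0.3503
−0.23·log₂(0.23) = 0.4877
−0.12·log₂(0.12) = 0.3671
−0.22·log₂(0.22) = 0.4806
Sum ≈ 2.5307 → 2.5307 bits.

2.5307 bits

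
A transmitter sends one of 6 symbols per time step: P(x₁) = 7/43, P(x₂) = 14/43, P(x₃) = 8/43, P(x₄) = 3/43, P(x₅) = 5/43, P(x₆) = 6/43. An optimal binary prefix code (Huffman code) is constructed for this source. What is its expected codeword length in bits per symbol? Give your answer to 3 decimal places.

Repeatedly combine the two least-probable nodes; the expected code length is the sum of the merged weights.
merge 3/43 + 5/43 → 8/43
merge 6/43 + 7/43 → 13/43
merge 8/43 + 8/43 → 16/43
merge 13/43 + 14/43 → 27/43
merge 16/43 + 27/43 → 1
L = 8/43 + 13/43 + 16/43 + 27/43 + 1 = 107/43 ≈ 2.488 bits/symbol.

2.488 bits/symbol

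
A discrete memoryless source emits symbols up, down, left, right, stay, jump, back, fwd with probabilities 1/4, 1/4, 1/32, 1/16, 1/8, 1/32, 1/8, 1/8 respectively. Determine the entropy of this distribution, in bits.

2.6875 bits

Each probability is a power of 1/2, so log₂(1/p) is an integer.
H = Σ p·log₂(1/p) = 1/4·2 + 1/4·2 + 1/32·5 + 1/16·4 + 1/8·3 + 1/32·5 + 1/8·3 + 1/8·3 = 2.6875 bits.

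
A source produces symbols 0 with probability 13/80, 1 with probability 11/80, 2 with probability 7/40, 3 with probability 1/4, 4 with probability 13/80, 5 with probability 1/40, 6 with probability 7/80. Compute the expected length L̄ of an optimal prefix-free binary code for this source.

2.6875 bits/symbol

Repeatedly combine the two least-probable nodes; the expected code length is the sum of the merged weights.
merge 1/40 + 7/80 → 9/80
merge 9/80 + 11/80 → 1/4
merge 13/80 + 13/80 → 13/40
merge 7/40 + 1/4 → 17/40
merge 1/4 + 13/40 → 23/40
merge 17/40 + 23/40 → 1
L = 9/80 + 1/4 + 13/40 + 17/40 + 23/40 + 1 = 43/16 = 2.6875 bits/symbol.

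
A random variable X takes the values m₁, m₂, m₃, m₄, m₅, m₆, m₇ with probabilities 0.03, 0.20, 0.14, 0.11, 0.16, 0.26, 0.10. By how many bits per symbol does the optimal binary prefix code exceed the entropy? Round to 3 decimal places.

0.046 bits

Entropy H = −Σ p log₂ p ≈ 2.6240 bits.
Huffman merges: 3/100+1/10→13/100; 11/100+13/100→6/25; 7/50+4/25→3/10; 1/5+6/25→11/25; 13/50+3/10→14/25; 11/25+14/25→1. L = 267/100 ≈ 2.6700.
L − H = 2.6700 − 2.6240 = 0.046 bits.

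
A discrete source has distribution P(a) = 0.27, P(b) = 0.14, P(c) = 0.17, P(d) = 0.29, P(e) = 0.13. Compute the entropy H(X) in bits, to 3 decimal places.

H = −Σ pᵢ log₂ pᵢ.
−0.27·log₂(0.27) = 0.5100
−0.14·log₂(0.14) = 0.3971
−0.17·log₂(0.17) = 0.4346
−0.29·log₂(0.29) = 0.5179
−0.13·log₂(0.13) = 0.3826
Sum ≈ 2.2423 → 2.242 bits.

2.242 bits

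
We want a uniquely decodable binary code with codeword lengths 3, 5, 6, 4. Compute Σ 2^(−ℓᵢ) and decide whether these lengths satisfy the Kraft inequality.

0.234375; yes

With common denominator 2^6 = 64: Σ 2^(−ℓᵢ) = 8/64 + 2/64 + 1/64 + 4/64 = 15/64 = 0.234375.
Kraft's inequality requires Σ ≤ 1; here Σ = 0.234375 ≤ 1, so such a prefix code exists.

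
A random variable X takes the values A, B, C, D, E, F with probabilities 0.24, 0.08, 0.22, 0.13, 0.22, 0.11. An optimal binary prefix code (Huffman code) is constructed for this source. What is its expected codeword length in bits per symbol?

2.51 bits/symbol

Repeatedly combine the two least-probable nodes; the expected code length is the sum of the merged weights.
merge 2/25 + 11/100 → 19/100
merge 13/100 + 19/100 → 8/25
merge 11/50 + 11/50 → 11/25
merge 6/25 + 8/25 → 14/25
merge 11/25 + 14/25 → 1
L = 19/100 + 8/25 + 11/25 + 14/25 + 1 = 251/100 = 2.51 bits/symbol.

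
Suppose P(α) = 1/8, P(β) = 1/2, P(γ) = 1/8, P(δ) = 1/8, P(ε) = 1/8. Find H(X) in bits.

2 bits

Each probability is a power of 1/2, so log₂(1/p) is an integer.
H = Σ p·log₂(1/p) = 1/8·3 + 1/2·1 + 1/8·3 + 1/8·3 + 1/8·3 = 2 bits.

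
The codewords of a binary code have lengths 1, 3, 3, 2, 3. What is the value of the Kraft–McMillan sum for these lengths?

With common denominator 2^3 = 8: Σ 2^(−ℓᵢ) = 4/8 + 1/8 + 1/8 + 2/8 + 1/8 = 9/8 = 1.125.

1.125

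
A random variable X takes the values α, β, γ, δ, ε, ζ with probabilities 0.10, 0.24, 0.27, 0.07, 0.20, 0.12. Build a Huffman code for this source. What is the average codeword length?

2.46 bits/symbol

Repeatedly combine the two least-probable nodes; the expected code length is the sum of the merged weights.
merge 7/100 + 1/10 → 17/100
merge 3/25 + 17/100 → 29/100
merge 1/5 + 6/25 → 11/25
merge 27/100 + 29/100 → 14/25
merge 11/25 + 14/25 → 1
L = 17/100 + 29/100 + 11/25 + 14/25 + 1 = 123/50 = 2.46 bits/symbol.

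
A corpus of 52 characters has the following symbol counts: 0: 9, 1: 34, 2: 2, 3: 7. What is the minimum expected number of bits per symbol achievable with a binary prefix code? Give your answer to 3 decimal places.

Probabilities are the counts divided by 52.
Repeatedly combine the two least-probable nodes; the expected code length is the sum of the merged weights.
merge 1/26 + 7/52 → 9/52
merge 9/52 + 9/52 → 9/26
merge 9/26 + 17/26 → 1
L = 9/52 + 9/26 + 1 = 79/52 ≈ 1.519 bits/symbol.

1.519 bits/symbol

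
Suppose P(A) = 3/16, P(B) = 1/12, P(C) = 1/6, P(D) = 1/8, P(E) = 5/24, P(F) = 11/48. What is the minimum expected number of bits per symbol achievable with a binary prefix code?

Repeatedly combine the two least-probable nodes; the expected code length is the sum of the merged weights.
merge 1/12 + 1/8 → 5/24
merge 1/6 + 3/16 → 17/48
merge 5/24 + 5/24 → 5/12
merge 11/48 + 17/48 → 7/12
merge 5/12 + 7/12 → 1
L = 5/24 + 17/48 + 5/12 + 7/12 + 1 = 41/16 = 2.5625 bits/symbol.

2.5625 bits/symbol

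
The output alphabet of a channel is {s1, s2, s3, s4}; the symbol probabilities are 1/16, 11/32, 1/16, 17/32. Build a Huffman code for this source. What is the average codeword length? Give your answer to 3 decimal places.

Repeatedly combine the two least-probable nodes; the expected code length is the sum of the merged weights.
merge 1/16 + 1/16 → 1/8
merge 1/8 + 11/32 → 15/32
merge 15/32 + 17/32 → 1
L = 1/8 + 15/32 + 1 = 51/32 ≈ 1.594 bits/symbol.

1.594 bits/symbol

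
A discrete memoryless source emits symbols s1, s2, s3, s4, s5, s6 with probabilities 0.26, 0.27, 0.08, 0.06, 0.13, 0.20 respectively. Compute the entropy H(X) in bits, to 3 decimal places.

H = −Σ pᵢ log₂ pᵢ.
−0.26·log₂(0.26) = 0.5053
−0.27·log₂(0.27) = 0.5100
−0.08·log₂(0.08) = 0.2915
−0.06·log₂(0.06) = 0.2435
−0.13·log₂(0.13) = 0.3826
−0.20·log₂(0.20) = 0.4644
Sum ≈ 2.3974 → 2.397 bits.

2.397 bits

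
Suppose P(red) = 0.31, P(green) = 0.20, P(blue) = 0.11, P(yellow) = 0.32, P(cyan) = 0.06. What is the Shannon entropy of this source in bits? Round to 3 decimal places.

H = −Σ pᵢ log₂ pᵢ.
−0.31·log₂(0.31) = 0.5238
−0.20·log₂(0.20) = 0.4644
−0.11·log₂(0.11) = 0.3503
−0.32·log₂(0.32) = 0.5260
−0.06·log₂(0.06) = 0.2435
Sum ≈ 2.1080 → 2.108 bits.

2.108 bits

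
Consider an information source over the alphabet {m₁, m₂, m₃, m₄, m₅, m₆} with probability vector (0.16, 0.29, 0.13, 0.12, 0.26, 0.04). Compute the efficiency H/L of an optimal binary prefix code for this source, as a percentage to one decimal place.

97.2%

Entropy H = −Σ p log₂ p ≈ 2.3817 bits.
Huffman merges: 1/25+3/25→4/25; 13/100+4/25→29/100; 4/25+13/50→21/50; 29/100+29/100→29/50; 21/50+29/50→1. L = 49/20 ≈ 2.4500.
Efficiency = H/L = 2.3817/2.4500 = 97.2%.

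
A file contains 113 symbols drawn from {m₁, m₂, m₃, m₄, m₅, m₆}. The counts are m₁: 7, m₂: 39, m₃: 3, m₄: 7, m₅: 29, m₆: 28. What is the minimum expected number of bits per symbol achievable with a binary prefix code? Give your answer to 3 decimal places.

Probabilities are the counts divided by 113.
Repeatedly combine the two least-probable nodes; the expected code length is the sum of the merged weights.
merge 3/113 + 7/113 → 10/113
merge 7/113 + 10/113 → 17/113
merge 17/113 + 28/113 → 45/113
merge 29/113 + 39/113 → 68/113
merge 45/113 + 68/113 → 1
L = 10/113 + 17/113 + 45/113 + 68/113 + 1 = 253/113 ≈ 2.239 bits/symbol.

2.239 bits/symbol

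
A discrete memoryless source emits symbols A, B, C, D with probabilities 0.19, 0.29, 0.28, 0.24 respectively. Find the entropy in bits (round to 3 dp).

H = −Σ pᵢ log₂ pᵢ.
−0.19·log₂(0.19) = 0.4552
−0.29·log₂(0.29) = 0.5179
−0.28·log₂(0.28) = 0.5142
−0.24·log₂(0.24) = 0.4941
Sum ≈ 1.9815 → 1.981 bits.

1.981 bits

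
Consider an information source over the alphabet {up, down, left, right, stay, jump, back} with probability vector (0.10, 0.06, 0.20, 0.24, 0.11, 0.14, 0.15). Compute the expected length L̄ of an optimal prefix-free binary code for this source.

Repeatedly combine the two least-probable nodes; the expected code length is the sum of the merged weights.
merge 3/50 + 1/10 → 4/25
merge 11/100 + 7/50 → 1/4
merge 3/20 + 4/25 → 31/100
merge 1/5 + 6/25 → 11/25
merge 1/4 + 31/100 → 14/25
merge 11/25 + 14/25 → 1
L = 4/25 + 1/4 + 31/100 + 11/25 + 14/25 + 1 = 68/25 = 2.72 bits/symbol.

2.72 bits/symbol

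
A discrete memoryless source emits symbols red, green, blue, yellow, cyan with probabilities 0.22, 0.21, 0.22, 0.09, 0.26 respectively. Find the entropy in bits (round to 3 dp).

H = −Σ pᵢ log₂ pᵢ.
−0.22·log₂(0.22) = 0.4806
−0.21·log₂(0.21) = 0.4728
−0.22·log₂(0.22) = 0.4806
−0.09·log₂(0.09) = 0.3127
−0.26·log₂(0.26) = 0.5053
Sum ≈ 2.2519 → 2.252 bits.

2.252 bits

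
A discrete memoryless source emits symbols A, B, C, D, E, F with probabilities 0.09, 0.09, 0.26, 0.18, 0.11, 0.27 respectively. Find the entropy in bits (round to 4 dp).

2.4362 bits

H = −Σ pᵢ log₂ pᵢ.
−0.09·log₂(0.09) = 0.3127
−0.09·log₂(0.09) = 0.3127
−0.26·log₂(0.26) = 0.5053
−0.18·log₂(0.18) = 0.4453
−0.11·log₂(0.11) = 0.3503
−0.27·log₂(0.27) = 0.5100
Sum ≈ 2.4362 → 2.4362 bits.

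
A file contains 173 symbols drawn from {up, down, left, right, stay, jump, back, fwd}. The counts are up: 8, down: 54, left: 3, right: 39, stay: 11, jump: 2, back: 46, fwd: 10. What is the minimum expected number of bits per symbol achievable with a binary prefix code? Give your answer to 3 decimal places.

2.422 bits/symbol

Probabilities are the counts divided by 173.
Repeatedly combine the two least-probable nodes; the expected code length is the sum of the merged weights.
merge 2/173 + 3/173 → 5/173
merge 5/173 + 8/173 → 13/173
merge 10/173 + 11/173 → 21/173
merge 13/173 + 21/173 → 34/173
merge 34/173 + 39/173 → 73/173
merge 46/173 + 54/173 → 100/173
merge 73/173 + 100/173 → 1
L = 5/173 + 13/173 + 21/173 + 34/173 + 73/173 + 100/173 + 1 = 419/173 ≈ 2.422 bits/symbol.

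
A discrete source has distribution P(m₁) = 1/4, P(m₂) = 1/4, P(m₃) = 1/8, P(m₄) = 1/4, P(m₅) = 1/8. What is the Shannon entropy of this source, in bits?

2.25 bits

Each probability is a power of 1/2, so log₂(1/p) is an integer.
H = Σ p·log₂(1/p) = 1/4·2 + 1/4·2 + 1/8·3 + 1/4·2 + 1/8·3 = 2.25 bits.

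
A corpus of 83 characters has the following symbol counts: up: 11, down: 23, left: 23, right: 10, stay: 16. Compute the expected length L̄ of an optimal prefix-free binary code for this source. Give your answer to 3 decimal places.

2.253 bits/symbol

Probabilities are the counts divided by 83.
Repeatedly combine the two least-probable nodes; the expected code length is the sum of the merged weights.
merge 10/83 + 11/83 → 21/83
merge 16/83 + 21/83 → 37/83
merge 23/83 + 23/83 → 46/83
merge 37/83 + 46/83 → 1
L = 21/83 + 37/83 + 46/83 + 1 = 187/83 ≈ 2.253 bits/symbol.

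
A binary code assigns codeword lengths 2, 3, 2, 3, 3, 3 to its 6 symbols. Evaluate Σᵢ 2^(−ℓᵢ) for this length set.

With common denominator 2^3 = 8: Σ 2^(−ℓᵢ) = 2/8 + 1/8 + 2/8 + 1/8 + 1/8 + 1/8 = 8/8 = 1.

1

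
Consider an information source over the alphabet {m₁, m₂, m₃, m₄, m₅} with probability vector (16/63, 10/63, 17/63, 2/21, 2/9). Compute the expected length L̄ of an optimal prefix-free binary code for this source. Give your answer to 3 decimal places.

Repeatedly combine the two least-probable nodes; the expected code length is the sum of the merged weights.
merge 2/21 + 10/63 → 16/63
merge 2/9 + 16/63 → 10/21
merge 16/63 + 17/63 → 11/21
merge 10/21 + 11/21 → 1
L = 16/63 + 10/21 + 11/21 + 1 = 142/63 ≈ 2.254 bits/symbol.

2.254 bits/symbol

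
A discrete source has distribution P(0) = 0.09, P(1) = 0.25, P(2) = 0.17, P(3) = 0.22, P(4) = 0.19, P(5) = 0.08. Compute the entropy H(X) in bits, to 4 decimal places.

H = −Σ pᵢ log₂ pᵢ.
−0.09·log₂(0.09) = 0.3127
−0.25·log₂(0.25) = 0.5000
−0.17·log₂(0.17) = 0.4346
−0.22·log₂(0.22) = 0.4806
−0.19·log₂(0.19) = 0.4552
−0.08·log₂(0.08) = 0.2915
Sum ≈ 2.4745 → 2.4745 bits.

2.4745 bits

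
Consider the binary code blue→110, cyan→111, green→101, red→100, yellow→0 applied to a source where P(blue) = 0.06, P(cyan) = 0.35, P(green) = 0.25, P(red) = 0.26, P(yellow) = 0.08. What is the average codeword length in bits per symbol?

L̄ = Σ pᵢ·ℓᵢ = 0.06·3 + 0.35·3 + 0.25·3 + 0.26·3 + 0.08·1 = 2.84 bits/symbol.

2.84 bits/symbol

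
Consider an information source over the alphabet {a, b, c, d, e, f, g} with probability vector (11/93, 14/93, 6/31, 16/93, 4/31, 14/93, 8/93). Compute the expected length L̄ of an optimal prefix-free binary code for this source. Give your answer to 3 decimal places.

Repeatedly combine the two least-probable nodes; the expected code length is the sum of the merged weights.
merge 8/93 + 11/93 → 19/93
merge 4/31 + 14/93 → 26/93
merge 14/93 + 16/93 → 10/31
merge 6/31 + 19/93 → 37/93
merge 26/93 + 10/31 → 56/93
merge 37/93 + 56/93 → 1
L = 19/93 + 26/93 + 10/31 + 37/93 + 56/93 + 1 = 87/31 ≈ 2.806 bits/symbol.

2.806 bits/symbol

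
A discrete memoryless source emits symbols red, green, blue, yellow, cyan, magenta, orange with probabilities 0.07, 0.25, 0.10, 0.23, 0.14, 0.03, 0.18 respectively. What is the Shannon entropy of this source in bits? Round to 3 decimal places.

2.583 bits

H = −Σ pᵢ log₂ pᵢ.
−0.07·log₂(0.07) = 0.2686
−0.25·log₂(0.25) = 0.5000
−0.10·log₂(0.10) = 0.3322
−0.23·log₂(0.23) = 0.4877
−0.14·log₂(0.14) = 0.3971
−0.03·log₂(0.03) = 0.1518
−0.18·log₂(0.18) = 0.4453
Sum ≈ 2.5826 → 2.583 bits.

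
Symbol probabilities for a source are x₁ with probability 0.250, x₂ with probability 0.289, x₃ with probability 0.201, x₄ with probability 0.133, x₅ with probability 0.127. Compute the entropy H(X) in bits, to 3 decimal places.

2.248 bits

H = −Σ pᵢ log₂ pᵢ.
−0.250·log₂(0.250) = 0.5000
−0.289·log₂(0.289) = 0.5176
−0.201·log₂(0.201) = 0.4653
−0.133·log₂(0.133) = 0.3871
−0.127·log₂(0.127) = 0.3781
Sum ≈ 2.2480 → 2.248 bits.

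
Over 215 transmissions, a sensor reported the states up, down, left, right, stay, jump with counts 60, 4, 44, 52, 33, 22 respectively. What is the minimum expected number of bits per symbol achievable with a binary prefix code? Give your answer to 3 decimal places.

Probabilities are the counts divided by 215.
Repeatedly combine the two least-probable nodes; the expected code length is the sum of the merged weights.
merge 4/215 + 22/215 → 26/215
merge 26/215 + 33/215 → 59/215
merge 44/215 + 52/215 → 96/215
merge 59/215 + 12/43 → 119/215
merge 96/215 + 119/215 → 1
L = 26/215 + 59/215 + 96/215 + 119/215 + 1 = 103/43 ≈ 2.395 bits/symbol.

2.395 bits/symbol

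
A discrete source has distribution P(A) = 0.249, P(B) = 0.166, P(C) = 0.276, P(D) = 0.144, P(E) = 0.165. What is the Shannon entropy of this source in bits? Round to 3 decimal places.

2.274 bits

H = −Σ pᵢ log₂ pᵢ.
−0.249·log₂(0.249) = 0.4994
−0.166·log₂(0.166) = 0.4301
−0.276·log₂(0.276) = 0.5126
−0.144·log₂(0.144) = 0.4026
−0.165·log₂(0.165) = 0.4289
Sum ≈ 2.2736 → 2.274 bits.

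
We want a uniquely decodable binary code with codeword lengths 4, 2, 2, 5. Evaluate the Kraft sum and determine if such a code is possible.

With common denominator 2^5 = 32: Σ 2^(−ℓᵢ) = 2/32 + 8/32 + 8/32 + 1/32 = 19/32 = 0.59375.
Kraft's inequality requires Σ ≤ 1; here Σ = 0.59375 ≤ 1, so such a prefix code exists.

0.59375; yes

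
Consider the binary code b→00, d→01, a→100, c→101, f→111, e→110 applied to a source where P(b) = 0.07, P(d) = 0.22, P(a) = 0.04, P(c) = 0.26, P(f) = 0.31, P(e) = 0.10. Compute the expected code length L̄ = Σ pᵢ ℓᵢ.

L̄ = Σ pᵢ·ℓᵢ = 0.07·2 + 0.22·2 + 0.04·3 + 0.26·3 + 0.31·3 + 0.10·3 = 2.71 bits/symbol.

2.71 bits/symbol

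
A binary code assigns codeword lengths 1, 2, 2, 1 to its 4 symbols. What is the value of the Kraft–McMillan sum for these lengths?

With common denominator 2^2 = 4: Σ 2^(−ℓᵢ) = 2/4 + 1/4 + 1/4 + 2/4 = 6/4 = 1.5.

1.5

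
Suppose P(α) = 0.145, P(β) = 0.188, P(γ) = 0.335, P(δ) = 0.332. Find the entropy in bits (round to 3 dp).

H = −Σ pᵢ log₂ pᵢ.
−0.145·log₂(0.145) = 0.4040
−0.188·log₂(0.188) = 0.4533
−0.335·log₂(0.335) = 0.5286
−0.332·log₂(0.332) = 0.5281
Sum ≈ 1.9139 → 1.914 bits.

1.914 bits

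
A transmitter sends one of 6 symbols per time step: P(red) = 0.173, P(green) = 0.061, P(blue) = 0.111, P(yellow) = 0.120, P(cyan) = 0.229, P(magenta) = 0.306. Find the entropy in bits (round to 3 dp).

H = −Σ pᵢ log₂ pᵢ.
−0.173·log₂(0.173) = 0.4379
−0.061·log₂(0.061) = 0.2461
−0.111·log₂(0.111) = 0.3520
−0.120·log₂(0.120) = 0.3671
−0.229·log₂(0.229) = 0.4870
−0.306·log₂(0.306) = 0.5228
Sum ≈ 2.4129 → 2.413 bits.

2.413 bits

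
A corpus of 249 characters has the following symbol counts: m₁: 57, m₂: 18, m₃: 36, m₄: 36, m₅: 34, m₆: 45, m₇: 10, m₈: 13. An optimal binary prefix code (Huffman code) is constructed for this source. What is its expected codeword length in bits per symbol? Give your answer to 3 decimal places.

Probabilities are the counts divided by 249.
Repeatedly combine the two least-probable nodes; the expected code length is the sum of the merged weights.
merge 10/249 + 13/249 → 23/249
merge 6/83 + 23/249 → 41/249
merge 34/249 + 12/83 → 70/249
merge 12/83 + 41/249 → 77/249
merge 15/83 + 19/83 → 34/83
merge 70/249 + 77/249 → 49/83
merge 34/83 + 49/83 → 1
L = 23/249 + 41/249 + 70/249 + 77/249 + 34/83 + 49/83 + 1 = 709/249 ≈ 2.847 bits/symbol.

2.847 bits/symbol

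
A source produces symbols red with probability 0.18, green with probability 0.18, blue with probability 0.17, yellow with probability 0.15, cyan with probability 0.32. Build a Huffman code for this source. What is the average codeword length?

Repeatedly combine the two least-probable nodes; the expected code length is the sum of the merged weights.
merge 3/20 + 17/100 → 8/25
merge 9/50 + 9/50 → 9/25
merge 8/25 + 8/25 → 16/25
merge 9/25 + 16/25 → 1
L = 8/25 + 9/25 + 16/25 + 1 = 58/25 = 2.32 bits/symbol.

2.32 bits/symbol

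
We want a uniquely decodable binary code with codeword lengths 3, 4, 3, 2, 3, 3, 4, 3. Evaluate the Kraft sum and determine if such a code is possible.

1; yes

With common denominator 2^4 = 16: Σ 2^(−ℓᵢ) = 2/16 + 1/16 + 2/16 + 4/16 + 2/16 + 2/16 + 1/16 + 2/16 = 16/16 = 1.
Kraft's inequality requires Σ ≤ 1; here Σ = 1 ≤ 1, so such a prefix code exists.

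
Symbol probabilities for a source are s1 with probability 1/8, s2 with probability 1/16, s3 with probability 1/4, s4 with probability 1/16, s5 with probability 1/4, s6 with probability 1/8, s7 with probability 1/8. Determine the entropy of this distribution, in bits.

2.625 bits

Each probability is a power of 1/2, so log₂(1/p) is an integer.
H = Σ p·log₂(1/p) = 1/8·3 + 1/16·4 + 1/4·2 + 1/16·4 + 1/4·2 + 1/8·3 + 1/8·3 = 2.625 bits.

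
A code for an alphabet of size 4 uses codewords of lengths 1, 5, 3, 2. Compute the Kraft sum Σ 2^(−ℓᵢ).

With common denominator 2^5 = 32: Σ 2^(−ℓᵢ) = 16/32 + 1/32 + 4/32 + 8/32 = 29/32 = 0.90625.

0.90625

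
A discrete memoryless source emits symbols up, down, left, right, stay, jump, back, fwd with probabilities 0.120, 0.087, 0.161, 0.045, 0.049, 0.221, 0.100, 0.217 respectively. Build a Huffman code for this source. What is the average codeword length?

Repeatedly combine the two least-probable nodes; the expected code length is the sum of the merged weights.
merge 9/200 + 49/1000 → 47/500
merge 87/1000 + 47/500 → 181/1000
merge 1/10 + 3/25 → 11/50
merge 161/1000 + 181/1000 → 171/500
merge 217/1000 + 11/50 → 437/1000
merge 221/1000 + 171/500 → 563/1000
merge 437/1000 + 563/1000 → 1
L = 47/500 + 181/1000 + 11/50 + 171/500 + 437/1000 + 563/1000 + 1 = 2837/1000 = 2.837 bits/symbol.

2.837 bits/symbol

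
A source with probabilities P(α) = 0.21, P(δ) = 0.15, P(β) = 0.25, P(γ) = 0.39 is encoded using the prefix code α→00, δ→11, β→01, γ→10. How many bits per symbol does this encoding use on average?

2 bits/symbol

L̄ = Σ pᵢ·ℓᵢ = 0.21·2 + 0.15·2 + 0.25·2 + 0.39·2 = 2 bits/symbol.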